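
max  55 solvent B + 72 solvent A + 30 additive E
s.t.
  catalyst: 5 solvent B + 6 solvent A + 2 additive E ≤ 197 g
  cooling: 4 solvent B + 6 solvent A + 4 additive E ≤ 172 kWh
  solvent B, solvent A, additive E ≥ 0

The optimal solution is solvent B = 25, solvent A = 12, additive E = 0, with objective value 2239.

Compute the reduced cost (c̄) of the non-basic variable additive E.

Check each constraint at x*: catalyst 197/197 (tight); cooling 172/172 (tight).
Dual feasibility on the basic columns requires 5·y_catalyst + 4·y_cooling = 55, 6·y_catalyst + 6·y_cooling = 72.
Solving: y_catalyst = 7, y_cooling = 5.
Reduced cost of additive E: c₃ − yᵀa₃ = 30 − (7·2 + 5·4) = 30 − 34 = -4.

-4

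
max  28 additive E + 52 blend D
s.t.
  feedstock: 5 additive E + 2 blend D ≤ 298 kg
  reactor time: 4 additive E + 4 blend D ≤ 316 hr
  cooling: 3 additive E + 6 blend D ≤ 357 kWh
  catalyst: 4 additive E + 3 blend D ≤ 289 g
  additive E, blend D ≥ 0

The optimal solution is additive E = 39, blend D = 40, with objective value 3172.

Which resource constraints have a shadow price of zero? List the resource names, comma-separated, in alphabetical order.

catalyst, feedstock

feedstock: 275/298 (slack 23)
reactor time: 316/316 (binding)
cooling: 357/357 (binding)
catalyst: 276/289 (slack 13)
By complementary slackness, a constraint with positive slack has shadow price 0 → catalyst, feedstock.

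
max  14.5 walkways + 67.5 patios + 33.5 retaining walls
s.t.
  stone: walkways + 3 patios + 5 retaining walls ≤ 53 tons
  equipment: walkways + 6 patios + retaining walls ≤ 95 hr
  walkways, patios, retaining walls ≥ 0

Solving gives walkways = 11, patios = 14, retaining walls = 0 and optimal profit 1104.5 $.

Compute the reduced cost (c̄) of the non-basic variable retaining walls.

Both stone and equipment are binding at x*.
The binding rows give the dual system: 1·y_stone + 1·y_equipment = 14.5 and 3·y_stone + 6·y_equipment = 67.5.
Solving: y_stone = 6.5, y_equipment = 8.
Reduced cost of retaining walls: c₃ − yᵀa₃ = 33.5 − (6.5·5 + 8·1) = 33.5 − 40.5 = -7.

-7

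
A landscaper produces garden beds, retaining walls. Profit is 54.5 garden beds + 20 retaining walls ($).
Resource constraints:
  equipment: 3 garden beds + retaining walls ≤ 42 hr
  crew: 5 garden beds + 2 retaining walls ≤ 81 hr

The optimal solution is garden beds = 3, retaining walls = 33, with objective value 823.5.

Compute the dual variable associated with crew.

At the optimum: equipment uses 42 of 42 (binding); crew uses 81 of 81 (binding).
The binding rows give the dual system: 3·y_equipment + 5·y_crew = 54.5 and 1·y_equipment + 2·y_crew = 20.
This yields shadow prices y_equipment = 9, y_crew = 5.5.
Shadow price of crew = 5.5.

5.5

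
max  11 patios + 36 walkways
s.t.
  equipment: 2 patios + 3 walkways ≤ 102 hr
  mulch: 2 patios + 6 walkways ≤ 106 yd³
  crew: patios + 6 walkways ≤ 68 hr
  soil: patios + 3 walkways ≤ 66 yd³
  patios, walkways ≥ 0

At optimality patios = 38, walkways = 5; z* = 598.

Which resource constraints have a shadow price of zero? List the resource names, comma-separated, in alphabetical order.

equipment, soil

equipment: 91/102 (slack 11)
mulch: 106/106 (binding)
crew: 68/68 (binding)
soil: 53/66 (slack 13)
By complementary slackness, a constraint with positive slack has shadow price 0 → equipment, soil.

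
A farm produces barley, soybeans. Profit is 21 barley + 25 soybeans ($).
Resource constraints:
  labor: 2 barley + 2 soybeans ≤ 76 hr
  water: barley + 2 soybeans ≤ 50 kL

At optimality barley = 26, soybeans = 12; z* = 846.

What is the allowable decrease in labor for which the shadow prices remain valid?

Binding constraints: labor, water. The basis is B = [[2,2],[1,2]] with det 2.
Per unit decrease in labor, x* moves by d = (-1, 0.5).
The basis stays optimal until barley reaches 0; allowable decrease = 26 hr.

26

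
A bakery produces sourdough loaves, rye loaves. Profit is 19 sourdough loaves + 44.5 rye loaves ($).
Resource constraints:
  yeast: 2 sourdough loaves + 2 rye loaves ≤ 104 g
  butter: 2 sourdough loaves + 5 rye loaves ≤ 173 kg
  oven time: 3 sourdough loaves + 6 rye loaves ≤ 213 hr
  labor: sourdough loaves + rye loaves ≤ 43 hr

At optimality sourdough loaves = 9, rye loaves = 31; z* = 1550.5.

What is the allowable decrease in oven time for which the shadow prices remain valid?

5.4

Binding constraints: butter, oven time. The basis is B = [[2,5],[3,6]] with det -3.
Per unit decrease in oven time, x* moves by d = (-1.6667, 0.6667).
The basis stays optimal until sourdough loaves reaches 0; allowable decrease = 5.4 hr.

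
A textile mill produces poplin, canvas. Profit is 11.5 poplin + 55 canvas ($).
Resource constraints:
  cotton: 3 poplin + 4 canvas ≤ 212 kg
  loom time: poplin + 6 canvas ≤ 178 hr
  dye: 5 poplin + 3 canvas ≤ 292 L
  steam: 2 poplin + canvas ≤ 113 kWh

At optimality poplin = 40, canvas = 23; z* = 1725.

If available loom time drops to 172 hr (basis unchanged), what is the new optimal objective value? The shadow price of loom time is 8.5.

1674

Δb = -6, so new z* = 1725 + (8.5)·(-6) = 1725 − 51 = 1674.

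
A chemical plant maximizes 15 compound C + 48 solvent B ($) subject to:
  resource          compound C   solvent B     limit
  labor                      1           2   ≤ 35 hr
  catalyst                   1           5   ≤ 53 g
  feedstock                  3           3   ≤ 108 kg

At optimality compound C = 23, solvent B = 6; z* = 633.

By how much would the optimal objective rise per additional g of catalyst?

Binding: labor and catalyst. Non-binding: feedstock (21 unused).
Since feedstock is not tight, its dual is 0.
From A_Bᵀ y = c: 1·y_labor + 1·y_catalyst = 15; 2·y_labor + 5·y_catalyst = 48.
This yields shadow prices y_labor = 9, y_catalyst = 6.
Shadow price of catalyst = 6.

6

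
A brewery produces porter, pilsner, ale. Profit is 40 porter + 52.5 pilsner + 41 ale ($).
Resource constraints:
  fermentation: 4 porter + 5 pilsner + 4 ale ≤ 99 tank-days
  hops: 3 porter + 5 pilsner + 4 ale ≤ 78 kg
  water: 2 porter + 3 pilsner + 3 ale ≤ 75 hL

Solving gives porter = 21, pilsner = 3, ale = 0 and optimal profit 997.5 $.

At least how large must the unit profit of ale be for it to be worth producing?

42

At the optimum: fermentation uses 99 of 99 (binding); hops uses 78 of 78 (binding); water uses 51 of 75 (slack = 24).
Since water is not tight, its dual is 0.
The binding rows give the dual system: 4·y_fermentation + 3·y_hops = 40 and 5·y_fermentation + 5·y_hops = 52.5.
Solving: y_fermentation = 8.5, y_hops = 2.
ale enters the basis when its profit ≥ yᵀa₃ = 8.5·4 + 2·4 = 42.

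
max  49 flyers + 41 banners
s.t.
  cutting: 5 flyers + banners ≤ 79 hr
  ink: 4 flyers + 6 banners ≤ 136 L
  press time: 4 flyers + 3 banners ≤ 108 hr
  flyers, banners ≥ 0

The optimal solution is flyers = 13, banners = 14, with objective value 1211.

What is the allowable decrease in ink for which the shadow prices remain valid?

Binding constraints: cutting, ink. The basis is B = [[5,1],[4,6]] with det 26.
Per unit decrease in ink, x* moves by d = (0.0385, -0.1923).
The basis stays optimal until banners reaches 0; allowable decrease = 72.8 L.

72.8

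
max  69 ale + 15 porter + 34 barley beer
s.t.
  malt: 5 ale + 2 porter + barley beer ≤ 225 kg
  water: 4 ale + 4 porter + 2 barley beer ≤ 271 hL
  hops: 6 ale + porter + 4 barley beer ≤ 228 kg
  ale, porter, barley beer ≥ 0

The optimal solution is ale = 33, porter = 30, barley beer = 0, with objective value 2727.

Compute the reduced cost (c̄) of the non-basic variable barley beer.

-5

Binding: malt and hops. Non-binding: water (19 unused).
Since water is not tight, its dual is 0.
Dual feasibility on the basic columns requires 5·y_malt + 6·y_hops = 69, 2·y_malt + 1·y_hops = 15.
→ y_malt = 3 and y_hops = 9.
Reduced cost of barley beer: c₃ − yᵀa₃ = 34 − (3·1 + 9·4) = 34 − 39 = -5.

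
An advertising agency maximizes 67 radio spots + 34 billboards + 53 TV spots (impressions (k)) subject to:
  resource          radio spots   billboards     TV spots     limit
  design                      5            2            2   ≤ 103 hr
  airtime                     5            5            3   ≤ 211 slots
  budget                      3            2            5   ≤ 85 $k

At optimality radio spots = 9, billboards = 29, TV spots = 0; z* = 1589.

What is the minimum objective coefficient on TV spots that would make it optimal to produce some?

At the optimum: design uses 103 of 103 (binding); airtime uses 190 of 211 (slack = 21); budget uses 85 of 85 (binding).
Since airtime is not tight, its dual is 0.
Dual feasibility on the basic columns requires 5·y_design + 3·y_budget = 67, 2·y_design + 2·y_budget = 34.
This yields shadow prices y_design = 8, y_budget = 9.
TV spots enters the basis when its profit ≥ yᵀa₃ = 8·2 + 9·5 = 61.

61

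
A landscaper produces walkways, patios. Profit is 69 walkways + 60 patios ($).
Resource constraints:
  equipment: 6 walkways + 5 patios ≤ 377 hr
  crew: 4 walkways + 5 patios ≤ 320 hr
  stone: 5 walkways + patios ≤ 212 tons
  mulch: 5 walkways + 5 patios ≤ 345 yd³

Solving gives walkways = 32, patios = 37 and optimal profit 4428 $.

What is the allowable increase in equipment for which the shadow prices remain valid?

Binding constraints: equipment, mulch. The basis is B = [[6,5],[5,5]] with det 5.
Per unit increase in equipment, x* moves by d = (1, -1).
The basis stays optimal until stone becomes binding; allowable increase = 3.75 hr.

3.75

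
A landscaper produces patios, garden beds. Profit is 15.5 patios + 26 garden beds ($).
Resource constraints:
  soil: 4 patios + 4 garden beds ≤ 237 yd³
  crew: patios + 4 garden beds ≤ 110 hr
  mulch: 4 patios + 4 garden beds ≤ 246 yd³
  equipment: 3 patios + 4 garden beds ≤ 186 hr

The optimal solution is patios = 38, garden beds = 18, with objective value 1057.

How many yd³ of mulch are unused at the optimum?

22

mulch used = 4·38 + 4·18 = 224; slack = 246 − 224 = 22.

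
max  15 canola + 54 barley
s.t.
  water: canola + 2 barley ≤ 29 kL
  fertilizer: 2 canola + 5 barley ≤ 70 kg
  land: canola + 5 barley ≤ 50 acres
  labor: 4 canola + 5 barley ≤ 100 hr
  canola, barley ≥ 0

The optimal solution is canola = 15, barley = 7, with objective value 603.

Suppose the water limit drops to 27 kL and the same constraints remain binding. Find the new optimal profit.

589

Binding: water and land. Non-binding: fertilizer (5 unused), labor (5 unused).
By complementary slackness, y = 0 for the non-binding constraints.
From A_Bᵀ y = c: 1·y_water + 1·y_land = 15; 2·y_water + 5·y_land = 54.
This yields shadow prices y_water = 7, y_land = 8.
Δz = y_water·Δb = 7 × (-2) = -14, so new z* = 603 − 14 = 589.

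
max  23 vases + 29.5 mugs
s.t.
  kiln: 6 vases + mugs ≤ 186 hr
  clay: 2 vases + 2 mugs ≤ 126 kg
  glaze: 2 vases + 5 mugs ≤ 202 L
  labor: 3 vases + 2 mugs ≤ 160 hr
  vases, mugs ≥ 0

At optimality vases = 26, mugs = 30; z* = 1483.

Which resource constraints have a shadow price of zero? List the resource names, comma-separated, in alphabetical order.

clay, labor

kiln: 186/186 (binding)
clay: 112/126 (slack 14)
glaze: 202/202 (binding)
labor: 138/160 (slack 22)
By complementary slackness, a constraint with positive slack has shadow price 0 → clay, labor.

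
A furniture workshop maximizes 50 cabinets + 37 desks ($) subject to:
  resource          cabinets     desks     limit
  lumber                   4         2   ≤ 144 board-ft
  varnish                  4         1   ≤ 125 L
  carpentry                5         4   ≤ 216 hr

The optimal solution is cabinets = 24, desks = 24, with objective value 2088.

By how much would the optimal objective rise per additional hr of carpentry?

Check each constraint at x*: lumber 144/144 (tight); varnish 120/125 (slack 5); carpentry 216/216 (tight).
Slack constraints have shadow price 0 (complementary slackness).
The binding rows give the dual system: 4·y_lumber + 5·y_carpentry = 50 and 2·y_lumber + 4·y_carpentry = 37.
→ y_lumber = 2.5 and y_carpentry = 8.
Shadow price of carpentry = 8.

8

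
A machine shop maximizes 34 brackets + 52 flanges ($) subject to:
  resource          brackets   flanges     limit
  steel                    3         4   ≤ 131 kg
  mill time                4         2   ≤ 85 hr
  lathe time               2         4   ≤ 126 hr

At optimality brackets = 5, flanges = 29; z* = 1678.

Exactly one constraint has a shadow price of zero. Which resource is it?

mill time

steel: 131/131 (binding)
mill time: 78/85 (slack 7)
lathe time: 126/126 (binding)
By complementary slackness, a constraint with positive slack has shadow price 0 → mill time.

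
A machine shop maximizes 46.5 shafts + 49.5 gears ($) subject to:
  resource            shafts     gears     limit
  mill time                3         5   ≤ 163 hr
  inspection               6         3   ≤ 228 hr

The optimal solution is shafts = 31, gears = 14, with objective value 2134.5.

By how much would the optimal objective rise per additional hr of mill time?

At the optimum: mill time uses 163 of 163 (binding); inspection uses 228 of 228 (binding).
The binding rows give the dual system: 3·y_mill time + 6·y_inspection = 46.5 and 5·y_mill time + 3·y_inspection = 49.5.
→ y_mill time = 7.5 and y_inspection = 4.
Shadow price of mill time = 7.5.

7.5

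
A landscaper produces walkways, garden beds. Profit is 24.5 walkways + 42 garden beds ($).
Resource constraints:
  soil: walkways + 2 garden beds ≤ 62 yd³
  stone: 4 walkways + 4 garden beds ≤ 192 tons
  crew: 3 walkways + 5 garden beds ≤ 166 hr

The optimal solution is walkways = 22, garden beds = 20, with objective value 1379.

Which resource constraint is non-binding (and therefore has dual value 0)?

stone

soil: 62/62 (binding)
stone: 168/192 (slack 24)
crew: 166/166 (binding)
By complementary slackness, a constraint with positive slack has shadow price 0 → stone.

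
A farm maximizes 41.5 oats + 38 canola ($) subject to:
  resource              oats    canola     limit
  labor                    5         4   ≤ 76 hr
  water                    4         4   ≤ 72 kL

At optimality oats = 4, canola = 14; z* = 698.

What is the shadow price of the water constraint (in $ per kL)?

6

Check each constraint at x*: labor 76/76 (tight); water 72/72 (tight).
Dual feasibility on the basic columns requires 5·y_labor + 4·y_water = 41.5, 4·y_labor + 4·y_water = 38.
This yields shadow prices y_labor = 3.5, y_water = 6.
Shadow price of water = 6.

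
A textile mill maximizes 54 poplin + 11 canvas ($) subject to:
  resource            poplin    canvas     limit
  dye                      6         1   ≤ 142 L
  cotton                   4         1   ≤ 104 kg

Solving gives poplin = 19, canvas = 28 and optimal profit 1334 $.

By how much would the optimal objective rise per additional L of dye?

Check each constraint at x*: dye 142/142 (tight); cotton 104/104 (tight).
The binding rows give the dual system: 6·y_dye + 4·y_cotton = 54 and 1·y_dye + 1·y_cotton = 11.
Solving: y_dye = 5, y_cotton = 6.
Shadow price of dye = 5.

5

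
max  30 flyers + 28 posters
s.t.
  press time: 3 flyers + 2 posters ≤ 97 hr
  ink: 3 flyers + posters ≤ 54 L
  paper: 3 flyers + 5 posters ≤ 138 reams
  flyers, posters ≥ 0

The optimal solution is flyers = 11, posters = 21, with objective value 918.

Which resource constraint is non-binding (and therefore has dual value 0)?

press time: 75/97 (slack 22)
ink: 54/54 (binding)
paper: 138/138 (binding)
By complementary slackness, a constraint with positive slack has shadow price 0 → press time.

press time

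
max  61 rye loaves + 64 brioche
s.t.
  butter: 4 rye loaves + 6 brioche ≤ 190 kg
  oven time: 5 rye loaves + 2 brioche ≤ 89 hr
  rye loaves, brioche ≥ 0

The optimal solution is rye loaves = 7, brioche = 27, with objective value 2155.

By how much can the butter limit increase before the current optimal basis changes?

77

Binding constraints: butter, oven time. The basis is B = [[4,6],[5,2]] with det -22.
Per unit increase in butter, x* moves by d = (-0.0909, 0.2273).
The basis stays optimal until rye loaves reaches 0; allowable increase = 77 kg.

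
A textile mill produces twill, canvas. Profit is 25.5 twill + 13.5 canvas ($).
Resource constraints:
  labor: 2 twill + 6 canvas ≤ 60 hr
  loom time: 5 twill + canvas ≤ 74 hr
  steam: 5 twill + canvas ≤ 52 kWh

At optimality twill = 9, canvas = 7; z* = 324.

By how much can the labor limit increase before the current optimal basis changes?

Binding constraints: labor, steam. The basis is B = [[2,6],[5,1]] with det -28.
Per unit increase in labor, x* moves by d = (-0.0357, 0.1786).
The basis stays optimal until twill reaches 0; allowable increase = 252 hr.

252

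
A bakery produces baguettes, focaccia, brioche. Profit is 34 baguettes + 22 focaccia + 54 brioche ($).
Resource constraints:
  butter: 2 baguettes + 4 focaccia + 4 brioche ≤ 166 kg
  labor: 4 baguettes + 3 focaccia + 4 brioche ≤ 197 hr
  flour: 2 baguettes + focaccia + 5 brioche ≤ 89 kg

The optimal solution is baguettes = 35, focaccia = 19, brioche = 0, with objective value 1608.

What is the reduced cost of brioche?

Check each constraint at x*: butter 146/166 (slack 20); labor 197/197 (tight); flour 89/89 (tight).
Slack constraints have shadow price 0 (complementary slackness).
The binding rows give the dual system: 4·y_labor + 2·y_flour = 34 and 3·y_labor + 1·y_flour = 22.
Solving: y_labor = 5, y_flour = 7.
Reduced cost of brioche: c₃ − yᵀa₃ = 54 − (5·4 + 7·5) = 54 − 55 = -1.

-1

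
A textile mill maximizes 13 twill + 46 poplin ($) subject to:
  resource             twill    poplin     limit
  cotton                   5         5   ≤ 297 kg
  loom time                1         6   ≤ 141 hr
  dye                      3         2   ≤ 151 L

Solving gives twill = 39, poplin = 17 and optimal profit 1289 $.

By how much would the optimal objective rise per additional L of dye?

Check each constraint at x*: cotton 280/297 (slack 17); loom time 141/141 (tight); dye 151/151 (tight).
Slack constraints have shadow price 0 (complementary slackness).
The binding rows give the dual system: 1·y_loom time + 3·y_dye = 13 and 6·y_loom time + 2·y_dye = 46.
This yields shadow prices y_loom time = 7, y_dye = 2.
Shadow price of dye = 2.

2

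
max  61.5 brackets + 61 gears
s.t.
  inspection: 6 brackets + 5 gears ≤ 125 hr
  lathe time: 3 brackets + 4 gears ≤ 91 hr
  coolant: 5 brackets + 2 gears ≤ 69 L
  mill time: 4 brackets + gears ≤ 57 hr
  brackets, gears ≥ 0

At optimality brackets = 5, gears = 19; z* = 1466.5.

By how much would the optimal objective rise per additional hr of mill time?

0

Binding: inspection and lathe time. Non-binding: coolant (6 unused), mill time (18 unused).
Slack constraints have shadow price 0 (complementary slackness).
The binding rows give the dual system: 6·y_inspection + 3·y_lathe time = 61.5 and 5·y_inspection + 4·y_lathe time = 61.
→ y_inspection = 7 and y_lathe time = 6.5.
Shadow price of mill time = 0.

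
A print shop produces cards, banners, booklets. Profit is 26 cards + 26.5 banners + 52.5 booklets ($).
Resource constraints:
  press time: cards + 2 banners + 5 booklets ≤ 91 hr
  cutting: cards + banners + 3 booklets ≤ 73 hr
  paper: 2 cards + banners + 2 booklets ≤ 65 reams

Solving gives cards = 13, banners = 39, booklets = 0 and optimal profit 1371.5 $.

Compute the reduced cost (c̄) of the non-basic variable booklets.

-9.5

At the optimum: press time uses 91 of 91 (binding); cutting uses 52 of 73 (slack = 21); paper uses 65 of 65 (binding).
Since cutting is not tight, its dual is 0.
The binding rows give the dual system: 1·y_press time + 2·y_paper = 26 and 2·y_press time + 1·y_paper = 26.5.
Solving: y_press time = 9, y_paper = 8.5.
Reduced cost of booklets: c₃ − yᵀa₃ = 52.5 − (9·5 + 8.5·2) = 52.5 − 62 = -9.5.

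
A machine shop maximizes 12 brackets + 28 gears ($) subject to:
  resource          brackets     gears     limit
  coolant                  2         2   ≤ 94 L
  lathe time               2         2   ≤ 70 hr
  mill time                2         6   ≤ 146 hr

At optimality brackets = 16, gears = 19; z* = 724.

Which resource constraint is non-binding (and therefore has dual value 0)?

coolant

coolant: 70/94 (slack 24)
lathe time: 70/70 (binding)
mill time: 146/146 (binding)
By complementary slackness, a constraint with positive slack has shadow price 0 → coolant.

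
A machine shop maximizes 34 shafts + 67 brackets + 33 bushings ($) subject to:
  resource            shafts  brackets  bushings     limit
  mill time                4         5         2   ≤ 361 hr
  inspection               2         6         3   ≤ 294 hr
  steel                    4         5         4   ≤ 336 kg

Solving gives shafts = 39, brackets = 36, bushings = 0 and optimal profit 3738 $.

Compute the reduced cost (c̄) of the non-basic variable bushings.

-8

At the optimum: mill time uses 336 of 361 (slack = 25); inspection uses 294 of 294 (binding); steel uses 336 of 336 (binding).
Slack constraints have shadow price 0 (complementary slackness).
From A_Bᵀ y = c: 2·y_inspection + 4·y_steel = 34; 6·y_inspection + 5·y_steel = 67.
→ y_inspection = 7 and y_steel = 5.
Reduced cost of bushings: c₃ − yᵀa₃ = 33 − (7·3 + 5·4) = 33 − 41 = -8.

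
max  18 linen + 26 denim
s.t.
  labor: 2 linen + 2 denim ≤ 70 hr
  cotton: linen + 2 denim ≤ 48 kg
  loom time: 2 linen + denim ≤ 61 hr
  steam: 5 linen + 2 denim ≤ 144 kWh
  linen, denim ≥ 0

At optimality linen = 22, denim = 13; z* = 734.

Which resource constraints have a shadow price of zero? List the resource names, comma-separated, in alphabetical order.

labor: 70/70 (binding)
cotton: 48/48 (binding)
loom time: 57/61 (slack 4)
steam: 136/144 (slack 8)
By complementary slackness, a constraint with positive slack has shadow price 0 → loom time, steam.

loom time, steam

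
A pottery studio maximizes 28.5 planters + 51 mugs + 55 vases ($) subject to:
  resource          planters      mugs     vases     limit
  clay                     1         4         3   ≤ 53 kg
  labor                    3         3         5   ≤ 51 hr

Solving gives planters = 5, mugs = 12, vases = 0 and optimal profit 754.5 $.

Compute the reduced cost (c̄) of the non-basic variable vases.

Check each constraint at x*: clay 53/53 (tight); labor 51/51 (tight).
Dual feasibility on the basic columns requires 1·y_clay + 3·y_labor = 28.5, 4·y_clay + 3·y_labor = 51.
Solving: y_clay = 7.5, y_labor = 7.
Reduced cost of vases: c₃ − yᵀa₃ = 55 − (7.5·3 + 7·5) = 55 − 57.5 = -2.5.

-2.5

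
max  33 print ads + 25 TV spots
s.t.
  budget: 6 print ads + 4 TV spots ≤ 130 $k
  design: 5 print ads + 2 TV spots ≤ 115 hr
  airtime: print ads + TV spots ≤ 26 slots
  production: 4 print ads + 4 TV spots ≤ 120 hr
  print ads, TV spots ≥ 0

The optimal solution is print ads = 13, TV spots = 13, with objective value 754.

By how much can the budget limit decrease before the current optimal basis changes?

Binding constraints: budget, airtime. The basis is B = [[6,4],[1,1]] with det 2.
Per unit decrease in budget, x* moves by d = (-0.5, 0.5).
The basis stays optimal until print ads reaches 0; allowable decrease = 26 $k.

26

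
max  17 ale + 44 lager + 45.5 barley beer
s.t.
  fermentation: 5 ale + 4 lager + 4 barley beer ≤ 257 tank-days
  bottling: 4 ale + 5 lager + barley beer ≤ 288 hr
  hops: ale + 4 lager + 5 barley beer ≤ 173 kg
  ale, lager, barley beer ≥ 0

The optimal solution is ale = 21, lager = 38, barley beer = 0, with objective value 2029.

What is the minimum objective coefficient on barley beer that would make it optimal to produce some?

Binding: fermentation and hops. Non-binding: bottling (14 unused).
Since bottling is not tight, its dual is 0.
The binding rows give the dual system: 5·y_fermentation + 1·y_hops = 17 and 4·y_fermentation + 4·y_hops = 44.
This yields shadow prices y_fermentation = 1.5, y_hops = 9.5.
barley beer enters the basis when its profit ≥ yᵀa₃ = 1.5·4 + 9.5·5 = 53.5.

53.5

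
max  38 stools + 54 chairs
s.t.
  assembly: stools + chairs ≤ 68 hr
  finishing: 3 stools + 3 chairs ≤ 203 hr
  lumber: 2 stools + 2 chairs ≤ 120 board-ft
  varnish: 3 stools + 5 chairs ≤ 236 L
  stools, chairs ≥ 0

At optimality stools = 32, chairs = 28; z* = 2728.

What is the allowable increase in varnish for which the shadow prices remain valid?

64

Binding constraints: lumber, varnish. The basis is B = [[2,2],[3,5]] with det 4.
Per unit increase in varnish, x* moves by d = (-0.5, 0.5).
The basis stays optimal until stools reaches 0; allowable increase = 64 L.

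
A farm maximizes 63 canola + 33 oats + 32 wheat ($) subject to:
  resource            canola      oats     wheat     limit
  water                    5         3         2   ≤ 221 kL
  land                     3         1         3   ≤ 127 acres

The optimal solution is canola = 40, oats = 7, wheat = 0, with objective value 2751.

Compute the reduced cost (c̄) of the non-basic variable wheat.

At the optimum: water uses 221 of 221 (binding); land uses 127 of 127 (binding).
Dual feasibility on the basic columns requires 5·y_water + 3·y_land = 63, 3·y_water + 1·y_land = 33.
→ y_water = 9 and y_land = 6.
Reduced cost of wheat: c₃ − yᵀa₃ = 32 − (9·2 + 6·3) = 32 − 36 = -4.

-4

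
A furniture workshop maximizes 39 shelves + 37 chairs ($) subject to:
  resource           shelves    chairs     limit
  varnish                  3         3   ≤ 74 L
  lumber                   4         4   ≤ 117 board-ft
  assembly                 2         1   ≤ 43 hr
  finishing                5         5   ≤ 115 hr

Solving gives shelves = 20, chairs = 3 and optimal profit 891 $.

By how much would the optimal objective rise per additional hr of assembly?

2

At the optimum: varnish uses 69 of 74 (slack = 5); lumber uses 92 of 117 (slack = 25); assembly uses 43 of 43 (binding); finishing uses 115 of 115 (binding).
Since varnish, lumber are not tight, their duals are 0.
From A_Bᵀ y = c: 2·y_assembly + 5·y_finishing = 39; 1·y_assembly + 5·y_finishing = 37.
→ y_assembly = 2 and y_finishing = 7.
Shadow price of assembly = 2.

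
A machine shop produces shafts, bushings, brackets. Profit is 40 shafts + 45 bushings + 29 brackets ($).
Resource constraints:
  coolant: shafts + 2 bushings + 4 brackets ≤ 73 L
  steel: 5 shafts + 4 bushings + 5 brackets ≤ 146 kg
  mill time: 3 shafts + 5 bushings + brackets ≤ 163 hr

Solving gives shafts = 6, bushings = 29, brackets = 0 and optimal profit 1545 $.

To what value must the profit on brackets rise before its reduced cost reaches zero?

30

Binding: steel and mill time. Non-binding: coolant (9 unused).
Since coolant is not tight, its dual is 0.
The binding rows give the dual system: 5·y_steel + 3·y_mill time = 40 and 4·y_steel + 5·y_mill time = 45.
Solving: y_steel = 5, y_mill time = 5.
brackets enters the basis when its profit ≥ yᵀa₃ = 5·5 + 5·1 = 30.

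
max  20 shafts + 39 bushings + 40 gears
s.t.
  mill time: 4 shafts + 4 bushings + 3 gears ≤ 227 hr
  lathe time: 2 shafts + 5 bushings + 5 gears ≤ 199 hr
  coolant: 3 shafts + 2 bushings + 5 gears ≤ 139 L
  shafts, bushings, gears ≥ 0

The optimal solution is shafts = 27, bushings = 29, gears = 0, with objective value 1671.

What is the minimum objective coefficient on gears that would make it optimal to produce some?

Binding: lathe time and coolant. Non-binding: mill time (3 unused).
Slack constraints have shadow price 0 (complementary slackness).
The binding rows give the dual system: 2·y_lathe time + 3·y_coolant = 20 and 5·y_lathe time + 2·y_coolant = 39.
This yields shadow prices y_lathe time = 7, y_coolant = 2.
gears enters the basis when its profit ≥ yᵀa₃ = 7·5 + 2·5 = 45.

45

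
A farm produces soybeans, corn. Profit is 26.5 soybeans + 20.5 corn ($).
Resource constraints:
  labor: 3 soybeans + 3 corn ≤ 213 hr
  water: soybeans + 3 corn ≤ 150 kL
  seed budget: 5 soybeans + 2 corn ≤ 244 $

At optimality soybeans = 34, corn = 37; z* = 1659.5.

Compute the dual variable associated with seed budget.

2

Check each constraint at x*: labor 213/213 (tight); water 145/150 (slack 5); seed budget 244/244 (tight).
Since water is not tight, its dual is 0.
From A_Bᵀ y = c: 3·y_labor + 5·y_seed budget = 26.5; 3·y_labor + 2·y_seed budget = 20.5.
Solving: y_labor = 5.5, y_seed budget = 2.
Shadow price of seed budget = 2.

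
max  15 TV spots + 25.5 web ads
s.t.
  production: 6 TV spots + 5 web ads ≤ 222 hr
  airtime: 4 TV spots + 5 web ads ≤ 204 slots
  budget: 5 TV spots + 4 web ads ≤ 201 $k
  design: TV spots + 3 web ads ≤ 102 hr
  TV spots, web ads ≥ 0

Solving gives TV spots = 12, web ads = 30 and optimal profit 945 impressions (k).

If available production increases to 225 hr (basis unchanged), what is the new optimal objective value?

949.5

Binding: production and design. Non-binding: airtime (6 unused), budget (21 unused).
Slack constraints have shadow price 0 (complementary slackness).
The binding rows give the dual system: 6·y_production + 1·y_design = 15 and 5·y_production + 3·y_design = 25.5.
Solving: y_production = 1.5, y_design = 6.
Δz = y_production·Δb = 1.5 × (3) = 4.5, so new z* = 945 + 4.5 = 949.5.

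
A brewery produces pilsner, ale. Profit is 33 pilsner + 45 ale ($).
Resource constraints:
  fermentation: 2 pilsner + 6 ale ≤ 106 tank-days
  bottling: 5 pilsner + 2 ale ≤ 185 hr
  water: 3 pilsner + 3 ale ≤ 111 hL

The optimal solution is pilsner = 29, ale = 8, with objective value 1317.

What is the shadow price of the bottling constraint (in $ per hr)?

Binding: fermentation and water. Non-binding: bottling (24 unused).
By complementary slackness, y = 0 for the non-binding constraint.
The binding rows give the dual system: 2·y_fermentation + 3·y_water = 33 and 6·y_fermentation + 3·y_water = 45.
→ y_fermentation = 3 and y_water = 9.
Shadow price of bottling = 0.

0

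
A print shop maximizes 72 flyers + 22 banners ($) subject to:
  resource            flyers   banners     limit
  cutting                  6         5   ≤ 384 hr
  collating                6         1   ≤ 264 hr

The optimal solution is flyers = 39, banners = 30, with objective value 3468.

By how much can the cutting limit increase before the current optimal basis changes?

Binding constraints: cutting, collating. The basis is B = [[6,5],[6,1]] with det -24.
Per unit increase in cutting, x* moves by d = (-0.0417, 0.25).
The basis stays optimal until flyers reaches 0; allowable increase = 936 hr.

936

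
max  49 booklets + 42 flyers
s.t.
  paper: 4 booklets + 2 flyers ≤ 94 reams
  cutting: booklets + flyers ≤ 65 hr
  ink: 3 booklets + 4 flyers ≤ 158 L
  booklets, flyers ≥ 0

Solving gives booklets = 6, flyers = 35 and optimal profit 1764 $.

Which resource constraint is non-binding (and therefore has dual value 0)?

paper: 94/94 (binding)
cutting: 41/65 (slack 24)
ink: 158/158 (binding)
By complementary slackness, a constraint with positive slack has shadow price 0 → cutting.

cutting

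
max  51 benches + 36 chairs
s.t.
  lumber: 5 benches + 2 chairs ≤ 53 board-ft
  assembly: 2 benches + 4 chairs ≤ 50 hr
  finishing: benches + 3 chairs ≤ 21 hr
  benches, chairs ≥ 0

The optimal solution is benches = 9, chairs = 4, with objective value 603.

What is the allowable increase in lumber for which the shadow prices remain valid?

52

Binding constraints: lumber, finishing. The basis is B = [[5,2],[1,3]] with det 13.
Per unit increase in lumber, x* moves by d = (0.2308, -0.0769).
The basis stays optimal until chairs reaches 0; allowable increase = 52 board-ft.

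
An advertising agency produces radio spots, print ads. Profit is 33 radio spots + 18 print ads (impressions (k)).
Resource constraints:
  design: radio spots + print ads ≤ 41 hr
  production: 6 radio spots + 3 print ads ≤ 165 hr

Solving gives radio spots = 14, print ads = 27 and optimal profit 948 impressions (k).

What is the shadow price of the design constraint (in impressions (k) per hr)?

3

At the optimum: design uses 41 of 41 (binding); production uses 165 of 165 (binding).
Dual feasibility on the basic columns requires 1·y_design + 6·y_production = 33, 1·y_design + 3·y_production = 18.
→ y_design = 3 and y_production = 5.
Shadow price of design = 3.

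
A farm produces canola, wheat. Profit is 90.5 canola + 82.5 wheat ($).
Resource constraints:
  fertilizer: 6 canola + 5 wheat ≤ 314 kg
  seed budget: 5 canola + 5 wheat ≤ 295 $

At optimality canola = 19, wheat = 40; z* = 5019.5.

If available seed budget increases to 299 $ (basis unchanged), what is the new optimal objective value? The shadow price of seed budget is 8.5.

Δb = 4, so new z* = 5019.5 + (8.5)·(4) = 5019.5 + 34 = 5053.5.

5053.5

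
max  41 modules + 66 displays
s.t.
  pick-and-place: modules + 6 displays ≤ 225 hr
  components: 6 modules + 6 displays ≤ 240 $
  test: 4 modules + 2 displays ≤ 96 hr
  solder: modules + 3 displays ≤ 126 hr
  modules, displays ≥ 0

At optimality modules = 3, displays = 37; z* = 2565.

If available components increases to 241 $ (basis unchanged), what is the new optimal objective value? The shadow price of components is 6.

Δb = 1, so new z* = 2565 + (6)·(1) = 2565 + 6 = 2571.

2571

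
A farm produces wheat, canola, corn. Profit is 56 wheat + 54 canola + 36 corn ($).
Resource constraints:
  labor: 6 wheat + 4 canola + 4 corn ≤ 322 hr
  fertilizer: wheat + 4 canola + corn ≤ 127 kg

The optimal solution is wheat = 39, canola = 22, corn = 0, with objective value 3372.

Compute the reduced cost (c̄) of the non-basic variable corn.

-3

Check each constraint at x*: labor 322/322 (tight); fertilizer 127/127 (tight).
The binding rows give the dual system: 6·y_labor + 1·y_fertilizer = 56 and 4·y_labor + 4·y_fertilizer = 54.
Solving: y_labor = 8.5, y_fertilizer = 5.
Reduced cost of corn: c₃ − yᵀa₃ = 36 − (8.5·4 + 5·1) = 36 − 39 = -3.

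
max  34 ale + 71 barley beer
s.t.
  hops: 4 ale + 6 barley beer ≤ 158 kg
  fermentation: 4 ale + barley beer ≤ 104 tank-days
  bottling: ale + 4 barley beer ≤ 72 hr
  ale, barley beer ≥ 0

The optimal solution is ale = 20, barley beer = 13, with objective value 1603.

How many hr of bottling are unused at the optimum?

bottling used = 1·20 + 4·13 = 72; slack = 72 − 72 = 0.

0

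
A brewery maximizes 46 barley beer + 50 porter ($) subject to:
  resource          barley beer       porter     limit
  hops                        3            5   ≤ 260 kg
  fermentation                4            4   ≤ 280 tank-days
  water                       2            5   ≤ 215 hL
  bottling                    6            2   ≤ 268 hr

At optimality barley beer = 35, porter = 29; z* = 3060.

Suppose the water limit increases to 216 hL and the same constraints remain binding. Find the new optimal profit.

3068

Check each constraint at x*: hops 250/260 (slack 10); fermentation 256/280 (slack 24); water 215/215 (tight); bottling 268/268 (tight).
Slack constraints have shadow price 0 (complementary slackness).
Dual feasibility on the basic columns requires 2·y_water + 6·y_bottling = 46, 5·y_water + 2·y_bottling = 50.
This yields shadow prices y_water = 8, y_bottling = 5.
Δz = y_water·Δb = 8 × (1) = 8, so new z* = 3060 + 8 = 3068.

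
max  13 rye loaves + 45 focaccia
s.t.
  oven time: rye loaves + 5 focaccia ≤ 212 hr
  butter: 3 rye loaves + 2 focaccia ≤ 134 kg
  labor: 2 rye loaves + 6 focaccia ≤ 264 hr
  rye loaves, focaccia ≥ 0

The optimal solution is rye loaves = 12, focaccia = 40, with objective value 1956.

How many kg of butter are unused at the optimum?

butter used = 3·12 + 2·40 = 116; slack = 134 − 116 = 18.

18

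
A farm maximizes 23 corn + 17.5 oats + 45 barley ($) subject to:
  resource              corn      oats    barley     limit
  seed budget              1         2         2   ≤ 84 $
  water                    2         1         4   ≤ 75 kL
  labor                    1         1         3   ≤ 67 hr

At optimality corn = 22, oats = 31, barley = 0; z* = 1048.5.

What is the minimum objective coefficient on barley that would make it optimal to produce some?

46

At the optimum: seed budget uses 84 of 84 (binding); water uses 75 of 75 (binding); labor uses 53 of 67 (slack = 14).
By complementary slackness, y = 0 for the non-binding constraint.
The binding rows give the dual system: 1·y_seed budget + 2·y_water = 23 and 2·y_seed budget + 1·y_water = 17.5.
→ y_seed budget = 4 and y_water = 9.5.
barley enters the basis when its profit ≥ yᵀa₃ = 4·2 + 9.5·4 = 46.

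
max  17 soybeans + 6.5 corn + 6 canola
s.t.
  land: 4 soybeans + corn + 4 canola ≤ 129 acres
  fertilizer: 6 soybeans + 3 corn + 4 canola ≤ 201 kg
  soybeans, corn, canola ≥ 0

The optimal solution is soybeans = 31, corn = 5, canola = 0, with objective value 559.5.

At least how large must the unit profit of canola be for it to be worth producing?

At the optimum: land uses 129 of 129 (binding); fertilizer uses 201 of 201 (binding).
Dual feasibility on the basic columns requires 4·y_land + 6·y_fertilizer = 17, 1·y_land + 3·y_fertilizer = 6.5.
This yields shadow prices y_land = 2, y_fertilizer = 1.5.
canola enters the basis when its profit ≥ yᵀa₃ = 2·4 + 1.5·4 = 14.

14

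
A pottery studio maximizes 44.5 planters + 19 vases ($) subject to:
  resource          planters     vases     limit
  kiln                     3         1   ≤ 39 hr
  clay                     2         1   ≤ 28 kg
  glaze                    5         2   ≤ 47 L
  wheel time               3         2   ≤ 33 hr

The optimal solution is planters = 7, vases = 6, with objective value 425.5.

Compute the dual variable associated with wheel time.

At the optimum: kiln uses 27 of 39 (slack = 12); clay uses 20 of 28 (slack = 8); glaze uses 47 of 47 (binding); wheel time uses 33 of 33 (binding).
Since kiln, clay are not tight, their duals are 0.
From A_Bᵀ y = c: 5·y_glaze + 3·y_wheel time = 44.5; 2·y_glaze + 2·y_wheel time = 19.
This yields shadow prices y_glaze = 8, y_wheel time = 1.5.
Shadow price of wheel time = 1.5.

1.5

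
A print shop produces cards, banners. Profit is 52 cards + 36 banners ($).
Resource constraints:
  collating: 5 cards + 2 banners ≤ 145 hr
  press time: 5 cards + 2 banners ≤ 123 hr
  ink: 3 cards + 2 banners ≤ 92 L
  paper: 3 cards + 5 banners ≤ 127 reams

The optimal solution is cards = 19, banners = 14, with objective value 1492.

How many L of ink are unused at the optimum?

ink used = 3·19 + 2·14 = 85; slack = 92 − 85 = 7.

7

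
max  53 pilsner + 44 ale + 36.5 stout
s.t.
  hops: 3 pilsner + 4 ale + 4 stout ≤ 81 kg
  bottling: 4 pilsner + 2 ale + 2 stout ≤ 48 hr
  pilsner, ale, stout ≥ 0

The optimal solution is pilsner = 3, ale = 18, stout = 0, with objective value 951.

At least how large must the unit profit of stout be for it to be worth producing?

At the optimum: hops uses 81 of 81 (binding); bottling uses 48 of 48 (binding).
From A_Bᵀ y = c: 3·y_hops + 4·y_bottling = 53; 4·y_hops + 2·y_bottling = 44.
Solving: y_hops = 7, y_bottling = 8.
stout enters the basis when its profit ≥ yᵀa₃ = 7·4 + 8·2 = 44.

44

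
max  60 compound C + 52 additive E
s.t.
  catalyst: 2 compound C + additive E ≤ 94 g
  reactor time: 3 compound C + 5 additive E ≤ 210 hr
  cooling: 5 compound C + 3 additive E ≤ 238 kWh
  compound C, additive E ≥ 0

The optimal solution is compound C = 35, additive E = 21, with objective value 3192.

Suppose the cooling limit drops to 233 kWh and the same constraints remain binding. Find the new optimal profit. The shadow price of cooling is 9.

Δb = -5, so new z* = 3192 + (9)·(-5) = 3192 − 45 = 3147.

3147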